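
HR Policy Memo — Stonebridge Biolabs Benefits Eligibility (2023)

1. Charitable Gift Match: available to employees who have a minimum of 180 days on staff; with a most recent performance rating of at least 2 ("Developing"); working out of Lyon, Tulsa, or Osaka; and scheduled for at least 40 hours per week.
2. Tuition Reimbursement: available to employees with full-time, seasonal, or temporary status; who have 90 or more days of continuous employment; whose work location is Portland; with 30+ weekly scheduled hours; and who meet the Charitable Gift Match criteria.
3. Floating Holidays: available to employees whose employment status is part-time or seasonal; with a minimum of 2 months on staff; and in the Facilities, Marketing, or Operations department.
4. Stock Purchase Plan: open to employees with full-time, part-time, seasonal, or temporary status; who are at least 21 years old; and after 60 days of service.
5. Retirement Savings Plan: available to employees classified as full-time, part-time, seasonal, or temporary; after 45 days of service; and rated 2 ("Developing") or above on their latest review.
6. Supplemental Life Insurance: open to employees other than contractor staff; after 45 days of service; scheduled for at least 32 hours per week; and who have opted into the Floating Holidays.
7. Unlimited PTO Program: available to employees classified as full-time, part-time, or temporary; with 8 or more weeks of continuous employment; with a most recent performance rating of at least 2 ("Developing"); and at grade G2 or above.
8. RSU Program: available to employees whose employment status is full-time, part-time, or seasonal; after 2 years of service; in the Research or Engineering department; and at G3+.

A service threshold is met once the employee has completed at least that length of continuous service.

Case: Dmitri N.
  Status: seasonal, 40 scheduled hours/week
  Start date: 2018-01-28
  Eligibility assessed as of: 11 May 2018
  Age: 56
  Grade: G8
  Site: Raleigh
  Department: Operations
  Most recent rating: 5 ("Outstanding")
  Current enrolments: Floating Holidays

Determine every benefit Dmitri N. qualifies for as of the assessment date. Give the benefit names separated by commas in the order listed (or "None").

Floating Holidays, Stock Purchase Plan, Retirement Savings Plan, Supplemental Life Insurance

Service from 2018-01-28 to 11 May 2018: 103 days.
Charitable Gift Match — service 103 days < 180 days ✗ → not eligible.
Tuition Reimbursement — status seasonal ✓; service 103 days ≥ 90 days ✓; site Raleigh ✗ (not Portland) → not eligible.
Floating Holidays — status seasonal ✓; service 103 days ≥ 2 months (≈60 days) ✓; dept Operations ✓ → eligible.
Stock Purchase Plan — status seasonal ✓; age 56 ≥ 21 ✓; service 103 days ≥ 60 days ✓ → eligible.
Retirement Savings Plan — status seasonal ✓; service 103 days ≥ 45 days ✓; rating 5 ≥ 2 ✓ → eligible.
Supplemental Life Insurance — status seasonal ✓ (not excluded); service 103 days ≥ 45 days ✓; 40 hrs/wk ≥ 32 ✓; enrolled in Floating Holidays ✓ → eligible.
Unlimited PTO Program — status seasonal ✗ (requires full-time, part-time, or temporary) → not eligible.
RSU Program — status seasonal ✓; service 103 days < 2 years (≈730 days) ✗ → not eligible.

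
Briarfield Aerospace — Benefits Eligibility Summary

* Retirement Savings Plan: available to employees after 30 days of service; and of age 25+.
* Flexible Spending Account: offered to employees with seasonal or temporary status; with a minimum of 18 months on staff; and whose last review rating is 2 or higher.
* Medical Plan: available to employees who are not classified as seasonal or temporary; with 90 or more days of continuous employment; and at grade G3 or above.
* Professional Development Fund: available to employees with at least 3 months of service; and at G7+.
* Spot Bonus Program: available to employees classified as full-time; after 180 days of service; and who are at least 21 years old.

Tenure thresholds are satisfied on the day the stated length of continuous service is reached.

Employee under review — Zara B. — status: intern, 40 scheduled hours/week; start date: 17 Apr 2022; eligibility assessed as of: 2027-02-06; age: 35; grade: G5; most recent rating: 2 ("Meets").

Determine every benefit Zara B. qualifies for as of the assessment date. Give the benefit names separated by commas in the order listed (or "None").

Service from 17 Apr 2022 to 2027-02-06: 1756 days.
Retirement Savings Plan — service 1756 days ≥ 30 days ✓; age 35 ≥ 25 ✓ → eligible.
Flexible Spending Account — status intern ✗ (requires seasonal or temporary) → not eligible.
Medical Plan — status intern ✓ (not excluded); service 1756 days ≥ 90 days ✓; grade G5 ≥ G3 ✓ → eligible.
Professional Development Fund — service 1756 days ≥ 3 months (≈90 days) ✓; grade G5 < G7 ✗ → not eligible.
Spot Bonus Program — status intern ✗ (requires full-time) → not eligible.

Retirement Savings Plan, Medical Plan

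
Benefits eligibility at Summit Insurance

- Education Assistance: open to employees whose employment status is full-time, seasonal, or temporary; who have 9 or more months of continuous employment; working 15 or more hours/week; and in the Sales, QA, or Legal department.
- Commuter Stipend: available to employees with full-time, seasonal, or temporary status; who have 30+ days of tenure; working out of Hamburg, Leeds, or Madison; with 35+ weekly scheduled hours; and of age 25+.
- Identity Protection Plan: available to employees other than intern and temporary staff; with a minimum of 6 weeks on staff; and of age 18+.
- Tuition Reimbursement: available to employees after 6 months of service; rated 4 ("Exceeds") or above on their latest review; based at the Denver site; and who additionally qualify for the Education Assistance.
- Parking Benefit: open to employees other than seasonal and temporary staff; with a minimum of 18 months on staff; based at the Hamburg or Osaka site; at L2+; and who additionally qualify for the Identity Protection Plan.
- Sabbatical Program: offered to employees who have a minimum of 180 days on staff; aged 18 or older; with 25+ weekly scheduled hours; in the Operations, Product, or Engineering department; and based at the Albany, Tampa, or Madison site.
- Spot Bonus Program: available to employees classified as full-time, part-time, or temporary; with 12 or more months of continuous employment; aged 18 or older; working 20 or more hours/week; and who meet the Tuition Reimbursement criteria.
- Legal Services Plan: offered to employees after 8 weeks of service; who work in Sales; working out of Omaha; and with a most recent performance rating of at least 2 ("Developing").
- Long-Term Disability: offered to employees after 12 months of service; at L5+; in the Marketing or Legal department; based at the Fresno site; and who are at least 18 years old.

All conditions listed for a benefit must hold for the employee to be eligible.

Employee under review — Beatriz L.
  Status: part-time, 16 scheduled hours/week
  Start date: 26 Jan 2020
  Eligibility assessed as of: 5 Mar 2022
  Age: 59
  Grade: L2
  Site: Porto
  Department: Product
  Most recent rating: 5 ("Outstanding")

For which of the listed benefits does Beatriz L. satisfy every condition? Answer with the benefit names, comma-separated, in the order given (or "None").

Identity Protection Plan

Service from 26 Jan 2020 to 5 Mar 2022: 769 days.
Education Assistance — status part-time ✗ (requires full-time, seasonal, or temporary) → not eligible.
Commuter Stipend — status part-time ✗ (requires full-time, seasonal, or temporary) → not eligible.
Identity Protection Plan — status part-time ✓ (not excluded); service 769 days ≥ 6 weeks (≈42 days) ✓; age 59 ≥ 18 ✓ → eligible.
Tuition Reimbursement — service 769 days ≥ 6 months (≈180 days) ✓; rating 5 ≥ 4 ✓; site Porto ✗ (not Denver) → not eligible.
Parking Benefit — status part-time ✓ (not excluded); service 769 days ≥ 18 months (≈540 days) ✓; site Porto ✗ (not Hamburg or Osaka) → not eligible.
Sabbatical Program — service 769 days ≥ 180 days ✓; age 59 ≥ 18 ✓; 16 hrs/wk < 25 ✗ → not eligible.
Spot Bonus Program — status part-time ✓; service 769 days ≥ 12 months (≈360 days) ✓; age 59 ≥ 18 ✓; 16 hrs/wk < 20 ✗ → not eligible.
Legal Services Plan — service 769 days ≥ 8 weeks (≈56 days) ✓; dept Product ✗ → not eligible.
Long-Term Disability — service 769 days ≥ 12 months (≈360 days) ✓; grade L2 < L5 ✗ → not eligible.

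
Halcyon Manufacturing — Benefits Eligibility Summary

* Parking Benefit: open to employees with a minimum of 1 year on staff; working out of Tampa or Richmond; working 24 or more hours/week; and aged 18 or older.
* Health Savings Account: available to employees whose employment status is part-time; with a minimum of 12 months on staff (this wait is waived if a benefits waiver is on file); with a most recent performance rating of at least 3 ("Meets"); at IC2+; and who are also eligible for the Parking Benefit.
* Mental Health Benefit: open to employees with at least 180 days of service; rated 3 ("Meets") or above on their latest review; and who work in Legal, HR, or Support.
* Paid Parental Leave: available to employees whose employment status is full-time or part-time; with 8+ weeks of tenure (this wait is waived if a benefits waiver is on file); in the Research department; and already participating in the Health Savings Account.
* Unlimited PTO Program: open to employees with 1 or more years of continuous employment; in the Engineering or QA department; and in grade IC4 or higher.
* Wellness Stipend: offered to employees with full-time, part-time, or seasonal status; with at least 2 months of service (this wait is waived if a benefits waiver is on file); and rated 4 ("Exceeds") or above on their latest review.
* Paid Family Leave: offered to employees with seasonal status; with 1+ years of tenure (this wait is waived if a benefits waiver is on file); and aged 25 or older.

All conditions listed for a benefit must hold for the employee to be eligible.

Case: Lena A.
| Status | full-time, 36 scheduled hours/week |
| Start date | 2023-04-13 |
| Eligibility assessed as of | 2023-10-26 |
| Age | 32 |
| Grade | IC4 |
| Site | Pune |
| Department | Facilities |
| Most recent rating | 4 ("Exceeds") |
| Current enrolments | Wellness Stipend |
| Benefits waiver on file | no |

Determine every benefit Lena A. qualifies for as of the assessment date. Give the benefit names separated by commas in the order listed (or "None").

Service from 2023-04-13 to 2023-10-26: 196 days.
Parking Benefit — service 196 days < 1 year (≈365 days) ✗ → not eligible.
Health Savings Account — status full-time ✗ (requires part-time) → not eligible.
Mental Health Benefit — service 196 days ≥ 180 days ✓; rating 4 ≥ 3 ✓; dept Facilities ✗ → not eligible.
Paid Parental Leave — status full-time ✓; no waiver, service 196 days ≥ 8 weeks (≈56 days) ✓; dept Facilities ✗ → not eligible.
Unlimited PTO Program — service 196 days < 1 year (≈365 days) ✗ → not eligible.
Wellness Stipend — status full-time ✓; no waiver, service 196 days ≥ 2 months (≈60 days) ✓; rating 4 ≥ 4 ✓ → eligible.
Paid Family Leave — status full-time ✗ (requires seasonal) → not eligible.

Wellness Stipend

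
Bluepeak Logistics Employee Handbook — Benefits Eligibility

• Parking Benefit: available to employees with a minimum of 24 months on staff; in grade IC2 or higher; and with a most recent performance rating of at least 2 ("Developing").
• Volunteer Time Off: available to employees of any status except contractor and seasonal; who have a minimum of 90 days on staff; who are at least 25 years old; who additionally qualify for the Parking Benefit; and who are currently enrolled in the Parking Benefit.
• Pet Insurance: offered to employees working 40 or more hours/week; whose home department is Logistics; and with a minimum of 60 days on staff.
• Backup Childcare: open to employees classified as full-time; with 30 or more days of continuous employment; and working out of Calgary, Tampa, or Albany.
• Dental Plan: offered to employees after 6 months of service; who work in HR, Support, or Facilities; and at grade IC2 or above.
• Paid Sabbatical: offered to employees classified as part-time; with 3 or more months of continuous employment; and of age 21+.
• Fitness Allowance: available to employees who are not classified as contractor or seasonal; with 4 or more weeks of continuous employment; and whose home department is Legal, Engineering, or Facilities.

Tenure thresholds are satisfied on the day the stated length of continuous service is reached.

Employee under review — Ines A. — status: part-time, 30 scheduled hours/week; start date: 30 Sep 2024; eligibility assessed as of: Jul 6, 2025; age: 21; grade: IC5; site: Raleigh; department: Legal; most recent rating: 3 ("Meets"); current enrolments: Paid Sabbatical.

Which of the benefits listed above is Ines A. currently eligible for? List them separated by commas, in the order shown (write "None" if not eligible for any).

Paid Sabbatical, Fitness Allowance

Service from 30 Sep 2024 to Jul 6, 2025: 279 days.
Parking Benefit — service 279 days < 24 months (≈720 days) ✗ → not eligible.
Volunteer Time Off — status part-time ✓ (not excluded); service 279 days ≥ 90 days ✓; age 21 < 25 ✗ → not eligible.
Pet Insurance — 30 hrs/wk < 40 ✗ → not eligible.
Backup Childcare — status part-time ✗ (requires full-time) → not eligible.
Dental Plan — service 279 days ≥ 6 months (≈180 days) ✓; dept Legal ✗ → not eligible.
Paid Sabbatical — status part-time ✓; service 279 days ≥ 3 months (≈90 days) ✓; age 21 ≥ 21 ✓ → eligible.
Fitness Allowance — status part-time ✓ (not excluded); service 279 days ≥ 4 weeks (≈28 days) ✓; dept Legal ✓ → eligible.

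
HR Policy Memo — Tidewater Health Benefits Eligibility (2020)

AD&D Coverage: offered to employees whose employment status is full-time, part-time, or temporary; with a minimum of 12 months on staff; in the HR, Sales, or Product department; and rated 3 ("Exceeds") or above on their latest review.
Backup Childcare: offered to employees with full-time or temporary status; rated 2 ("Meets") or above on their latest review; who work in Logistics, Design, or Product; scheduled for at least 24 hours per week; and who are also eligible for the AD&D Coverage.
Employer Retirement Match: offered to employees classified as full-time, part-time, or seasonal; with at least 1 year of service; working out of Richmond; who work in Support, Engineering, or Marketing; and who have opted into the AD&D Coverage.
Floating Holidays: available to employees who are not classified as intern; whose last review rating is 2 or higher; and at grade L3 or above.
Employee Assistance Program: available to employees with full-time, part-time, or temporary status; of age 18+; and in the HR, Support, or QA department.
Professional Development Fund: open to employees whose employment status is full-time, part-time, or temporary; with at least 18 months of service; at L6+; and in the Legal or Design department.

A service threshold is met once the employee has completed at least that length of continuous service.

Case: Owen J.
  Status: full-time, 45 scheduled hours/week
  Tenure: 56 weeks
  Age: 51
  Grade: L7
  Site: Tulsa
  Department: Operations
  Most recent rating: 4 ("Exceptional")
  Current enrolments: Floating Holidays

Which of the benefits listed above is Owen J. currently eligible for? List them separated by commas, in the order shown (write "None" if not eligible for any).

Floating Holidays

AD&D Coverage — status full-time ✓; service 56 weeks ≥ 12 months (≈360 days) ✓; dept Operations ✗ → not eligible.
Backup Childcare — status full-time ✓; rating 4 ≥ 2 ✓; dept Operations ✗ → not eligible.
Employer Retirement Match — status full-time ✓; service 56 weeks ≥ 1 year (≈365 days) ✓; site Tulsa ✗ (not Richmond) → not eligible.
Floating Holidays — status full-time ✓ (not excluded); rating 4 ≥ 2 ✓; grade L7 ≥ L3 ✓ → eligible.
Employee Assistance Program — status full-time ✓; age 51 ≥ 18 ✓; dept Operations ✗ → not eligible.
Professional Development Fund — status full-time ✓; service 56 weeks < 18 months (≈540 days) ✗ → not eligible.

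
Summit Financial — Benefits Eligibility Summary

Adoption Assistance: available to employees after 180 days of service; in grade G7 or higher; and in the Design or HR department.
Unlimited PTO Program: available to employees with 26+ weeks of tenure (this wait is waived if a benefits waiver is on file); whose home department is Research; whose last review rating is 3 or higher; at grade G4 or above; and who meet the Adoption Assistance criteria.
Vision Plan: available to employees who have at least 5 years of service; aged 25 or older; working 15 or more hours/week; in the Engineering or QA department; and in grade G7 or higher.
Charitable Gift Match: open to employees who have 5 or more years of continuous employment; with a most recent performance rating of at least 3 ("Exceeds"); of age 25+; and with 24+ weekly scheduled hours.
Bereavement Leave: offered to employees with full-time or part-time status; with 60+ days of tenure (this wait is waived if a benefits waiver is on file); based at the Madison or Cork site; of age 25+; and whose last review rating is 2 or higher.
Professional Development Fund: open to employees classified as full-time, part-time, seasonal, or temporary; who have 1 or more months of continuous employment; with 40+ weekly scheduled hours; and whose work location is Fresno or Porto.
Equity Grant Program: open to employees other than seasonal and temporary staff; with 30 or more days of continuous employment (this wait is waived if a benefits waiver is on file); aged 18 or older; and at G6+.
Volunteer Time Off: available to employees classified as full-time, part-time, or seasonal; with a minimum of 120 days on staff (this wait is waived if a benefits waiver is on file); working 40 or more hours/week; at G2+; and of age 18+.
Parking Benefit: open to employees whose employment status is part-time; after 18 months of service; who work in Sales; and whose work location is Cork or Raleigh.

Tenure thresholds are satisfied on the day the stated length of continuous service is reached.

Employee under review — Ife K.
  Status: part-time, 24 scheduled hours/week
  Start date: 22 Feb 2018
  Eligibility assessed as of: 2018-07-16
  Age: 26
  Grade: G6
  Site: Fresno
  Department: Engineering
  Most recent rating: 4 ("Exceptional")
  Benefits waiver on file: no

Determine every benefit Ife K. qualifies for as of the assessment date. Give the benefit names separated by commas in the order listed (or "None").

Equity Grant Program

Service from 22 Feb 2018 to 2018-07-16: 144 days.
Adoption Assistance — service 144 days < 180 days ✗ → not eligible.
Unlimited PTO Program — no waiver, service 144 days < 26 weeks (≈182 days) ✗ → not eligible.
Vision Plan — service 144 days < 5 years (≈1825 days) ✗ → not eligible.
Charitable Gift Match — service 144 days < 5 years (≈1825 days) ✗ → not eligible.
Bereavement Leave — status part-time ✓; no waiver, service 144 days ≥ 60 days ✓; site Fresno ✗ (not Madison or Cork) → not eligible.
Professional Development Fund — status part-time ✓; service 144 days ≥ 1 month (≈30 days) ✓; 24 hrs/wk < 40 ✗ → not eligible.
Equity Grant Program — status part-time ✓ (not excluded); no waiver, service 144 days ≥ 30 days ✓; age 26 ≥ 18 ✓; grade G6 ≥ G6 ✓ → eligible.
Volunteer Time Off — status part-time ✓; no waiver, service 144 days ≥ 120 days ✓; 24 hrs/wk < 40 ✗ → not eligible.
Parking Benefit — status part-time ✓; service 144 days < 18 months (≈540 days) ✗ → not eligible.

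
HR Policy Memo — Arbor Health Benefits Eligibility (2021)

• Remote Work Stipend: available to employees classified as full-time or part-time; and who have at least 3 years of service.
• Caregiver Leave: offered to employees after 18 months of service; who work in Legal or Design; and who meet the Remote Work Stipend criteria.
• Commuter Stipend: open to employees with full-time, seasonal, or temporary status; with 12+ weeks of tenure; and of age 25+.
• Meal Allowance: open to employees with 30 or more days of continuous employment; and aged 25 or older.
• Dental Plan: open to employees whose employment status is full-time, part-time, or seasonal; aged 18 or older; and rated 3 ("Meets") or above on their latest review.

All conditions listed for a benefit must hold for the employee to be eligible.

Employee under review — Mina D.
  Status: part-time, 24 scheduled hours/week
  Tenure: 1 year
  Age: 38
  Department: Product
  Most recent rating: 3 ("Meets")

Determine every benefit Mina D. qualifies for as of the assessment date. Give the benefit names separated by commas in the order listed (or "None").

Meal Allowance, Dental Plan

Remote Work Stipend — status part-time ✓; service 1 year < 3 years ✗ → not eligible.
Caregiver Leave — service 1 year < 18 months (≈540 days) ✗ → not eligible.
Commuter Stipend — status part-time ✗ (requires full-time, seasonal, or temporary) → not eligible.
Meal Allowance — service 1 year ≥ 30 days ✓; age 38 ≥ 25 ✓ → eligible.
Dental Plan — status part-time ✓; age 38 ≥ 18 ✓; rating 3 ≥ 3 ✓ → eligible.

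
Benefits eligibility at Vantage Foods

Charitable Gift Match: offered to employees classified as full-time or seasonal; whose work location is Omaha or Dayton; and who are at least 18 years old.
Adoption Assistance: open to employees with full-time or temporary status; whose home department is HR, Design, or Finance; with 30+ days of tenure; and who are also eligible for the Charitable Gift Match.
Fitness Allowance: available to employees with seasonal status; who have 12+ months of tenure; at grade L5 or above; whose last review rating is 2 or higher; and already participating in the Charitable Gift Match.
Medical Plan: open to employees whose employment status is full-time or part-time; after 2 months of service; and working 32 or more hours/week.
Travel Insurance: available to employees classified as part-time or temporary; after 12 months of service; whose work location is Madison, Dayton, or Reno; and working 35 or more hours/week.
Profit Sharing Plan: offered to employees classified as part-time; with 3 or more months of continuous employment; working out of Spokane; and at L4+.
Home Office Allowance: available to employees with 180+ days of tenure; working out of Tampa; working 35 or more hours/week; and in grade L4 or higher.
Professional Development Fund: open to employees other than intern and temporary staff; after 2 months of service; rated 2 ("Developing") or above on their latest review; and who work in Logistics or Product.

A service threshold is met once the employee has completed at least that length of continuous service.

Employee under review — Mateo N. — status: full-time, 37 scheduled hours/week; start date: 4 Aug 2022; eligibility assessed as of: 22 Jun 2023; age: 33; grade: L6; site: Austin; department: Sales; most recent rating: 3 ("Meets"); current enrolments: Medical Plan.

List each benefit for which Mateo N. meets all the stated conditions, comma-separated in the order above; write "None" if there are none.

Medical Plan

Service from 4 Aug 2022 to 22 Jun 2023: 322 days.
Charitable Gift Match — status full-time ✓; site Austin ✗ (not Omaha or Dayton) → not eligible.
Adoption Assistance — status full-time ✓; dept Sales ✗ → not eligible.
Fitness Allowance — status full-time ✗ (requires seasonal) → not eligible.
Medical Plan — status full-time ✓; service 322 days ≥ 2 months (≈60 days) ✓; 37 hrs/wk ≥ 32 ✓ → eligible.
Travel Insurance — status full-time ✗ (requires part-time or temporary) → not eligible.
Profit Sharing Plan — status full-time ✗ (requires part-time) → not eligible.
Home Office Allowance — service 322 days ≥ 180 days ✓; site Austin ✗ (not Tampa) → not eligible.
Professional Development Fund — status full-time ✓ (not excluded); service 322 days ≥ 2 months (≈60 days) ✓; rating 3 ≥ 2 ✓; dept Sales ✗ → not eligible.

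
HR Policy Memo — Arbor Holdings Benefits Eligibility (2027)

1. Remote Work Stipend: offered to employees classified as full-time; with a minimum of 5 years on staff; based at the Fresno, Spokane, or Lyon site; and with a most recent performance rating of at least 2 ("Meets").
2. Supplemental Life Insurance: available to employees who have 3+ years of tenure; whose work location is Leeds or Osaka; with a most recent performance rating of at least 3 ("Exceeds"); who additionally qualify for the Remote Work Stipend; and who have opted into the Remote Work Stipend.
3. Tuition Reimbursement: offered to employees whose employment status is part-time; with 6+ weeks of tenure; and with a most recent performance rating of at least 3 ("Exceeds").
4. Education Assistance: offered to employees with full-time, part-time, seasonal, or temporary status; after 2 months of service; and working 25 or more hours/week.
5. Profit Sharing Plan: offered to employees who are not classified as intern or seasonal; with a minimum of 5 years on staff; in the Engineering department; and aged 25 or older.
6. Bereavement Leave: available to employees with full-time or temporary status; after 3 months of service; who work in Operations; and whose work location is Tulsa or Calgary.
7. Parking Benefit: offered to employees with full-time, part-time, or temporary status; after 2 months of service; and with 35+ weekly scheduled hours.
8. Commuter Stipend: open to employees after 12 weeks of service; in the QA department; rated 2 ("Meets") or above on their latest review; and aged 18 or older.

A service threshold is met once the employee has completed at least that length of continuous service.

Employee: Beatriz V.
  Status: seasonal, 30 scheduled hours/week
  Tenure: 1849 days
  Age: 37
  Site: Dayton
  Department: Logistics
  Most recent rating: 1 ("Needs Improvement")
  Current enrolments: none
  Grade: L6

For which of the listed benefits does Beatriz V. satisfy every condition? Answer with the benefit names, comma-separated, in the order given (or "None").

Remote Work Stipend — status seasonal ✗ (requires full-time) → not eligible.
Supplemental Life Insurance — service 1849 days ≥ 3 years (≈1095 days) ✓; site Dayton ✗ (not Leeds or Osaka) → not eligible.
Tuition Reimbursement — status seasonal ✗ (requires part-time) → not eligible.
Education Assistance — status seasonal ✓; service 1849 days ≥ 2 months (≈60 days) ✓; 30 hrs/wk ≥ 25 ✓ → eligible.
Profit Sharing Plan — status seasonal ✗ (excluded) → not eligible.
Bereavement Leave — status seasonal ✗ (requires full-time or temporary) → not eligible.
Parking Benefit — status seasonal ✗ (requires full-time, part-time, or temporary) → not eligible.
Commuter Stipend — service 1849 days ≥ 12 weeks (≈84 days) ✓; dept Logistics ✗ → not eligible.

Education Assistance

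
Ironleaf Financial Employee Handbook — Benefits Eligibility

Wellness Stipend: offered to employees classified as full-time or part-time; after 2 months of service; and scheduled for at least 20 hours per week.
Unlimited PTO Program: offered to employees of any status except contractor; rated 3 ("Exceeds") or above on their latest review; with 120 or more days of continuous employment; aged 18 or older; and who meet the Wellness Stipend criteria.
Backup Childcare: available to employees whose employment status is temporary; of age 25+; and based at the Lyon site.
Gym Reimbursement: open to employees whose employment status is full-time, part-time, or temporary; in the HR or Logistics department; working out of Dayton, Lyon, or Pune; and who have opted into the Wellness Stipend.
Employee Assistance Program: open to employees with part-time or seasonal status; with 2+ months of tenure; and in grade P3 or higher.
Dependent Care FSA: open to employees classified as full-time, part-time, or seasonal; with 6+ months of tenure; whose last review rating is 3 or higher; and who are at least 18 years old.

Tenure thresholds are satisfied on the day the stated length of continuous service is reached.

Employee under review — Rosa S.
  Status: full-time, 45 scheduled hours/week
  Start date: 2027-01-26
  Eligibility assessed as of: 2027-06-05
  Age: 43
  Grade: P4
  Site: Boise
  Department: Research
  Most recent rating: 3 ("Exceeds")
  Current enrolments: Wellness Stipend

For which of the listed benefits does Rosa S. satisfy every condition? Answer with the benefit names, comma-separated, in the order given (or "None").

Wellness Stipend, Unlimited PTO Program

Service from 2027-01-26 to 2027-06-05: 130 days.
Wellness Stipend — status full-time ✓; service 130 days ≥ 2 months (≈60 days) ✓; 45 hrs/wk ≥ 20 ✓ → eligible.
Unlimited PTO Program — status full-time ✓ (not excluded); rating 3 ≥ 3 ✓; service 130 days ≥ 120 days ✓; age 43 ≥ 18 ✓; eligible for Wellness Stipend ✓ → eligible.
Backup Childcare — status full-time ✗ (requires temporary) → not eligible.
Gym Reimbursement — status full-time ✓; dept Research ✗ → not eligible.
Employee Assistance Program — status full-time ✗ (requires part-time or seasonal) → not eligible.
Dependent Care FSA — status full-time ✓; service 130 days < 6 months (≈180 days) ✗ → not eligible.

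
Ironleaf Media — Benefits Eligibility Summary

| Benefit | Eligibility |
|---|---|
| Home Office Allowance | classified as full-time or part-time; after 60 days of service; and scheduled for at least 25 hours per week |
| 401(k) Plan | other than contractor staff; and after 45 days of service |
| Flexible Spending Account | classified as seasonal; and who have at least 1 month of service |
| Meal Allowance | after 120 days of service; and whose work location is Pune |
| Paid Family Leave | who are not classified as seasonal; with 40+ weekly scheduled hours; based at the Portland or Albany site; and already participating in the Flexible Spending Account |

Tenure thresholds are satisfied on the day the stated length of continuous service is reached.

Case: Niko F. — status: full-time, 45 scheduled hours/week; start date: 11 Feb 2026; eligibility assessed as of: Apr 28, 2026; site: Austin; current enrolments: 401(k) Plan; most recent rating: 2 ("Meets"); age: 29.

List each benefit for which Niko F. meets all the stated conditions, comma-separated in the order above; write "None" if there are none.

Service from 11 Feb 2026 to Apr 28, 2026: 76 days.
Home Office Allowance — status full-time ✓; service 76 days ≥ 60 days ✓; 45 hrs/wk ≥ 25 ✓ → eligible.
401(k) Plan — status full-time ✓ (not excluded); service 76 days ≥ 45 days ✓ → eligible.
Flexible Spending Account — status full-time ✗ (requires seasonal) → not eligible.
Meal Allowance — service 76 days < 120 days ✗ → not eligible.
Paid Family Leave — status full-time ✓ (not excluded); 45 hrs/wk ≥ 40 ✓; site Austin ✗ (not Portland or Albany) → not eligible.

Home Office Allowance, 401(k) Plan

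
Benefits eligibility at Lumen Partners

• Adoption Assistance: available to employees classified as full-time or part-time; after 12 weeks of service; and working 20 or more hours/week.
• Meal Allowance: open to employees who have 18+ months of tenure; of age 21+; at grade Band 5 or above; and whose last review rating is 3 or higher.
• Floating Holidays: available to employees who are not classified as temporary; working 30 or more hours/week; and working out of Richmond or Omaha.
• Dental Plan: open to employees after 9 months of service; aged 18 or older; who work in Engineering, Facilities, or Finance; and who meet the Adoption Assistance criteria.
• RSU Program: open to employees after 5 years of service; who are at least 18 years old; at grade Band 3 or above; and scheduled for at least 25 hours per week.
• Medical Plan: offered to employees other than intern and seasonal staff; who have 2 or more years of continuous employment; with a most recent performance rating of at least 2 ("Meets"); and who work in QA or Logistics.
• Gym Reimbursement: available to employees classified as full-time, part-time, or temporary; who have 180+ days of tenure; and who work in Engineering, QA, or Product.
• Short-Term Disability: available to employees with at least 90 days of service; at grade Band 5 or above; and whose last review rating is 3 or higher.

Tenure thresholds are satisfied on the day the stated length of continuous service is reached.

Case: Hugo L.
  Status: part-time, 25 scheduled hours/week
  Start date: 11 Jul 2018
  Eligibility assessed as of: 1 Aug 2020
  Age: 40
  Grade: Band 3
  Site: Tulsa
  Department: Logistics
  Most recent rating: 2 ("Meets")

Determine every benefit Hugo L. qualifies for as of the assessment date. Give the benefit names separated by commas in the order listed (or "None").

Adoption Assistance, Medical Plan

Service from 11 Jul 2018 to 1 Aug 2020: 752 days.
Adoption Assistance — status part-time ✓; service 752 days ≥ 12 weeks (≈84 days) ✓; 25 hrs/wk ≥ 20 ✓ → eligible.
Meal Allowance — service 752 days ≥ 18 months (≈540 days) ✓; age 40 ≥ 21 ✓; grade Band 3 < Band 5 ✗ → not eligible.
Floating Holidays — status part-time ✓ (not excluded); 25 hrs/wk < 30 ✗ → not eligible.
Dental Plan — service 752 days ≥ 9 months (≈270 days) ✓; age 40 ≥ 18 ✓; dept Logistics ✗ → not eligible.
RSU Program — service 752 days < 5 years (≈1825 days) ✗ → not eligible.
Medical Plan — status part-time ✓ (not excluded); service 752 days ≥ 2 years (≈730 days) ✓; rating 2 ≥ 2 ✓; dept Logistics ✓ → eligible.
Gym Reimbursement — status part-time ✓; service 752 days ≥ 180 days ✓; dept Logistics ✗ → not eligible.
Short-Term Disability — service 752 days ≥ 90 days ✓; grade Band 3 < Band 5 ✗ → not eligible.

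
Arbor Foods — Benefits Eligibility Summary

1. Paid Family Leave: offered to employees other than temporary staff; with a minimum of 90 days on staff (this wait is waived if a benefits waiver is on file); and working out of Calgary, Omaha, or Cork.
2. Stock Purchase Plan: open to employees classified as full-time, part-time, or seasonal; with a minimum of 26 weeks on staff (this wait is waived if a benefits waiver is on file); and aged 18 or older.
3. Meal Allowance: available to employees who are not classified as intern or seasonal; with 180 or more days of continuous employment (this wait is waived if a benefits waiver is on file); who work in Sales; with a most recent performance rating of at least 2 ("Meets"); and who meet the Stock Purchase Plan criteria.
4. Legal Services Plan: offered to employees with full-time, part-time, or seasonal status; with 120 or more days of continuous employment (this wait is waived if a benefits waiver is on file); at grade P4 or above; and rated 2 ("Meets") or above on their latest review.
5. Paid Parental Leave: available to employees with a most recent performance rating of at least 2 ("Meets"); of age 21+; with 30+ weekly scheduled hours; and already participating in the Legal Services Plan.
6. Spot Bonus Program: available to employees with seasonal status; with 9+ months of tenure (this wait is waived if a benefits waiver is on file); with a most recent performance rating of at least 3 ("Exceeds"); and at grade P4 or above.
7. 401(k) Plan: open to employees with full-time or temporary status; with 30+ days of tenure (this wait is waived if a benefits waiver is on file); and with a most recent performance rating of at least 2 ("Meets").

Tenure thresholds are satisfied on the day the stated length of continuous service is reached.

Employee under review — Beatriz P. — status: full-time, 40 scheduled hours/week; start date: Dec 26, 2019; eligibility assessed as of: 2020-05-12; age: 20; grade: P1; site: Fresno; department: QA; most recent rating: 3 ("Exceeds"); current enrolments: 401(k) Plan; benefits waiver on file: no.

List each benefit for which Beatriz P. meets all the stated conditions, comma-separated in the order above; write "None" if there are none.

Service from Dec 26, 2019 to 2020-05-12: 138 days.
Paid Family Leave — status full-time ✓ (not excluded); no waiver, service 138 days ≥ 90 days ✓; site Fresno ✗ (not Calgary, Omaha, or Cork) → not eligible.
Stock Purchase Plan — status full-time ✓; no waiver, service 138 days < 26 weeks (≈182 days) ✗ → not eligible.
Meal Allowance — status full-time ✓ (not excluded); no waiver, service 138 days < 180 days ✗ → not eligible.
Legal Services Plan — status full-time ✓; no waiver, service 138 days ≥ 120 days ✓; grade P1 < P4 ✗ → not eligible.
Paid Parental Leave — rating 3 ≥ 2 ✓; age 20 < 21 ✗ → not eligible.
Spot Bonus Program — status full-time ✗ (requires seasonal) → not eligible.
401(k) Plan — status full-time ✓; no waiver, service 138 days ≥ 30 days ✓; rating 3 ≥ 2 ✓ → eligible.

401(k) Plan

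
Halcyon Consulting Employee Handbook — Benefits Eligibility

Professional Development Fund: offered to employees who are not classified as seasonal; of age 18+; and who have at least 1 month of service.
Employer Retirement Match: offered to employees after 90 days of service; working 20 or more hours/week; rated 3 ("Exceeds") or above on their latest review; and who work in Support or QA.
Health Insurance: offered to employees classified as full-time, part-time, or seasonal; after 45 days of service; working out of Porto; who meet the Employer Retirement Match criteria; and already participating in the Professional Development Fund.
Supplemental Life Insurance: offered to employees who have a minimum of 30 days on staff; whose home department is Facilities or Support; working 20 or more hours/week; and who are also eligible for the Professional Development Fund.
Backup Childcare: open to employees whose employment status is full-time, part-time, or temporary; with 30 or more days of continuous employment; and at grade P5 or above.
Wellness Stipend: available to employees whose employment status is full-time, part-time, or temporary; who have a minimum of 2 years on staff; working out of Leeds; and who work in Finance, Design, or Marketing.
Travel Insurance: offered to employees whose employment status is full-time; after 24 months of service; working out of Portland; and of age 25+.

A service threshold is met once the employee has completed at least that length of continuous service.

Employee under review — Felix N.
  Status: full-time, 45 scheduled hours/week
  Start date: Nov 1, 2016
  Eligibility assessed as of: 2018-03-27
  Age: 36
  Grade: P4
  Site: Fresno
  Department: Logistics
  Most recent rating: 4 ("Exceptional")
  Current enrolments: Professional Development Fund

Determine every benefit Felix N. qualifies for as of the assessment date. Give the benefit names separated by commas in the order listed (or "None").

Service from Nov 1, 2016 to 2018-03-27: 511 days.
Professional Development Fund — status full-time ✓ (not excluded); age 36 ≥ 18 ✓; service 511 days ≥ 1 month (≈30 days) ✓ → eligible.
Employer Retirement Match — service 511 days ≥ 90 days ✓; 45 hrs/wk ≥ 20 ✓; rating 4 ≥ 3 ✓; dept Logistics ✗ → not eligible.
Health Insurance — status full-time ✓; service 511 days ≥ 45 days ✓; site Fresno ✗ (not Porto) → not eligible.
Supplemental Life Insurance — service 511 days ≥ 30 days ✓; dept Logistics ✗ → not eligible.
Backup Childcare — status full-time ✓; service 511 days ≥ 30 days ✓; grade P4 < P5 ✗ → not eligible.
Wellness Stipend — status full-time ✓; service 511 days < 2 years (≈730 days) ✗ → not eligible.
Travel Insurance — status full-time ✓; service 511 days < 24 months (≈720 days) ✗ → not eligible.

Professional Development Fund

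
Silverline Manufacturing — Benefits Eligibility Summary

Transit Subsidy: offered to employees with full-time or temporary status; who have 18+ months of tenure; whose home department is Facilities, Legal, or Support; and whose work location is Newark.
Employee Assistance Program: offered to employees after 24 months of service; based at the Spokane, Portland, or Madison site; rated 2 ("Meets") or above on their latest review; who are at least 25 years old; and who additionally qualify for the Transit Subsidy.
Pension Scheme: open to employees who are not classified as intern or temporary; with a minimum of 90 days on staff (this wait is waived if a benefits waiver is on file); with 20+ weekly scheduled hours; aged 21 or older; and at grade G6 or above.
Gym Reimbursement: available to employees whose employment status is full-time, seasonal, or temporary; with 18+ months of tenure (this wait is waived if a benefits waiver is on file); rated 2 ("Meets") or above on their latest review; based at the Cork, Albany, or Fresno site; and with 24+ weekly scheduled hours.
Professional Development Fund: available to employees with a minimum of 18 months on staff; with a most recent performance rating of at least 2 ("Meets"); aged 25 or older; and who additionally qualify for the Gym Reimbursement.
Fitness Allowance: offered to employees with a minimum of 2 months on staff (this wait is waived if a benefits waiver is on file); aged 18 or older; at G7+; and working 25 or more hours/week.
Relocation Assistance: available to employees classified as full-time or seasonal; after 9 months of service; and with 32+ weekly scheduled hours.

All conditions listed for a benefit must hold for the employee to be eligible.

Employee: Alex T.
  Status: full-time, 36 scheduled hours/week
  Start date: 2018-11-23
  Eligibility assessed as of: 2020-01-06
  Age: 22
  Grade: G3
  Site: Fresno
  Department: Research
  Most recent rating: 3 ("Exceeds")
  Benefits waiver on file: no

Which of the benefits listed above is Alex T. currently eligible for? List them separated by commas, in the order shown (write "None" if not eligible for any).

Relocation Assistance

Service from 2018-11-23 to 2020-01-06: 409 days.
Transit Subsidy — status full-time ✓; service 409 days < 18 months (≈540 days) ✗ → not eligible.
Employee Assistance Program — service 409 days < 24 months (≈720 days) ✗ → not eligible.
Pension Scheme — status full-time ✓ (not excluded); no waiver, service 409 days ≥ 90 days ✓; 36 hrs/wk ≥ 20 ✓; age 22 ≥ 21 ✓; grade G3 < G6 ✗ → not eligible.
Gym Reimbursement — status full-time ✓; no waiver, service 409 days < 18 months (≈540 days) ✗ → not eligible.
Professional Development Fund — service 409 days < 18 months (≈540 days) ✗ → not eligible.
Fitness Allowance — no waiver, service 409 days ≥ 2 months (≈60 days) ✓; age 22 ≥ 18 ✓; grade G3 < G7 ✗ → not eligible.
Relocation Assistance — status full-time ✓; service 409 days ≥ 9 months (≈270 days) ✓; 36 hrs/wk ≥ 32 ✓ → eligible.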